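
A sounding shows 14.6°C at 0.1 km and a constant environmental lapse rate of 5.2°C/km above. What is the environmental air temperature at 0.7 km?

11.48°C

100–700 m, environmental: Δz = 0.6 km ⇒ ΔT = -3.12°C; T = 11.48°C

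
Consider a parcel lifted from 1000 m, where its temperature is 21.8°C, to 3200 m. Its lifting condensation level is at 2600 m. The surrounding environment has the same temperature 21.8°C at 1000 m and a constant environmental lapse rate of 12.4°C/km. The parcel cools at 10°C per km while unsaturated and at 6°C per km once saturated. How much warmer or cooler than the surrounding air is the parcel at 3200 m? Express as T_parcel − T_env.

+7.68°C (parcel warmer than environment)

Parcel:
  Dry to 2600 m: -10 × 1.6 km = -16°C, so T = 5.8°C.
  Saturated to 3200 m: -6 × 0.6 km = -3.6°C, so T = 2.2°C.
Environment:
  Environment to 3200 m: -12.4 × 2.2 km = -27.28°C, so T = -5.48°C.
T_parcel − T_env = 2.2 − (-5.48) = +7.68°C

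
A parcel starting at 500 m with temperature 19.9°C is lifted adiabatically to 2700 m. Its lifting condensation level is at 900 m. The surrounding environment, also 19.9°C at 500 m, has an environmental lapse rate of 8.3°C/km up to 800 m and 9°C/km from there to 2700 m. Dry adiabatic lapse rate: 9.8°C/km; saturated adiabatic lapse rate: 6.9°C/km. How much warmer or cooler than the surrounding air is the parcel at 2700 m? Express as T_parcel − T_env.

Parcel:
  500–900 m, dry: Δz = 0.4 km ⇒ ΔT = -3.92°C; T = 15.98°C
  900–2700 m, saturated: Δz = 1.8 km ⇒ ΔT = -12.42°C; T = 3.56°C
Environment:
  500–800 m, environment, lower layer: Δz = 0.3 km ⇒ ΔT = -2.49°C; T = 17.41°C
  800–2700 m, environment, upper layer: Δz = 1.9 km ⇒ ΔT = -17.1°C; T = 0.31°C
T_parcel − T_env = 3.56 − 0.31 = +3.25°C

+3.25°C (parcel warmer than environment)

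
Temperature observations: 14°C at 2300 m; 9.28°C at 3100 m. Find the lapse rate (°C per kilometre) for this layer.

5.9°C/km

Γ = −ΔT/Δz = (14 − 9.28) / (3100 − 2300) m
  = 4.72°C / 0.8 km = 5.9°C/km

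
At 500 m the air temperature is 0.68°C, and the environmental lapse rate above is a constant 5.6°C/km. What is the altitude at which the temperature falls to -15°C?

Height above start = (0.68 − (-15)) / 5.6 = 2.8 km
Altitude = 500 m + 2800 m = 3300 m

3300 m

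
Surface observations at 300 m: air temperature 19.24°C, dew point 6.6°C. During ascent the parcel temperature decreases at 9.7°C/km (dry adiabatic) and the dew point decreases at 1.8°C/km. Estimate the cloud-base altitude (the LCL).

1900 m

T and T_d converge at 9.7 − 1.8 = 7.9°C per km
Height above start = (19.24 − 6.6) / 7.9 = 1.6 km
LCL altitude = 300 m + 1600 m = 1900 m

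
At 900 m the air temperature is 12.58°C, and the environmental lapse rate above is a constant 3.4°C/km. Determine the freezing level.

4600 m

Height above start = (12.58 − 0) / 3.4 = 3.7 km
Altitude = 900 m + 3700 m = 4600 m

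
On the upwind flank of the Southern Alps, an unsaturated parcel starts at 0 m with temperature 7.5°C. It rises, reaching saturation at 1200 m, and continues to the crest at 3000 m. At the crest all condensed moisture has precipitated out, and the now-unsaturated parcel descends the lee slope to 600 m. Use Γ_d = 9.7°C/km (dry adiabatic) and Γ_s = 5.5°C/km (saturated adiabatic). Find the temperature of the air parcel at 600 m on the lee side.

9.24°C

From 0 m to 1200 m (dry): cools by 9.7 × 1.2 = 11.64°C, giving -4.14°C.
From 1200 m to 3000 m (saturated): cools by 5.5 × 1.8 = 9.9°C, giving -14.04°C.
From 3000 m to 600 m (dry descent): warms by 9.7 × 2.4 = 23.28°C, giving 9.24°C.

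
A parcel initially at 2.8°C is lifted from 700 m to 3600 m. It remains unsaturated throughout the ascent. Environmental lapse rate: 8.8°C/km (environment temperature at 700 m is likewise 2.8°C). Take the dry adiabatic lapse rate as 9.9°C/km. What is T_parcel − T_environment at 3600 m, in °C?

Parcel:
  700 → 3600 m (dry, 9.9°C/km): ΔT = -9.9 × 2.9 = -28.71°C → T = -25.91°C
Environment:
  700 → 3600 m (environment, 8.8°C/km): ΔT = -8.8 × 2.9 = -25.52°C → T = -22.72°C
T_parcel − T_env = -25.91 − (-22.72) = -3.19°C

-3.19°C (parcel cooler than environment)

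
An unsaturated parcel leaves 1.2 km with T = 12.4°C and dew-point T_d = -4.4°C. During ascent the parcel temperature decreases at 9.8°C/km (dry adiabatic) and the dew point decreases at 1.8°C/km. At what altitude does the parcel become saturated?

3.3 km

T and T_d converge at 9.8 − 1.8 = 8°C per km
Height above start = (12.4 − (-4.4)) / 8 = 2.1 km
LCL altitude = 1200 m + 2100 m = 3300 m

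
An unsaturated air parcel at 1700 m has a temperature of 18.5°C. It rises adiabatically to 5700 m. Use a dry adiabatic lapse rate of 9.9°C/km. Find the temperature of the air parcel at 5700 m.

Dry adiabatic to 5700 m: -9.9 × 4 km = -39.6°C, so T = -21.1°C.

-21.1°C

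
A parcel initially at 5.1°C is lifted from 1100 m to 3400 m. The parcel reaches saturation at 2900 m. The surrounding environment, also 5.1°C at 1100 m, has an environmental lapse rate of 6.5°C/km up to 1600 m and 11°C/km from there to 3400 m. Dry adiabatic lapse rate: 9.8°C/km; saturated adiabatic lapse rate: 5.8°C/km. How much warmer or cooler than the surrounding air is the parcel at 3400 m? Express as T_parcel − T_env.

Parcel:
  Dry to 2900 m: -9.8 × 1.8 km = -17.64°C, so T = -12.54°C.
  Saturated to 3400 m: -5.8 × 0.5 km = -2.9°C, so T = -15.44°C.
Environment:
  Environment, lower layer to 1600 m: -6.5 × 0.5 km = -3.25°C, so T = 1.85°C.
  Environment, upper layer to 3400 m: -11 × 1.8 km = -19.8°C, so T = -17.95°C.
T_parcel − T_env = -15.44 − (-17.95) = +2.51°C

+2.51°C (parcel warmer than environment)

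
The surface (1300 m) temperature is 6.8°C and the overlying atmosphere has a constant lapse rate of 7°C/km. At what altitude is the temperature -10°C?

Height above start = (6.8 − (-10)) / 7 = 2.4 km
Altitude = 1300 m + 2400 m = 3700 m

3700 m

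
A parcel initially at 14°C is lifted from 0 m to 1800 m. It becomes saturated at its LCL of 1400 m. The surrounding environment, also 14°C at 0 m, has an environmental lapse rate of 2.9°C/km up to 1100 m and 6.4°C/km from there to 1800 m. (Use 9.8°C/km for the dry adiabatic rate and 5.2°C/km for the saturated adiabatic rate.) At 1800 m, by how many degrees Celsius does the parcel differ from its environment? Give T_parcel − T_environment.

Parcel:
  Dry to 1400 m: -9.8 × 1.4 km = -13.72°C, so T = 0.28°C.
  Saturated to 1800 m: -5.2 × 0.4 km = -2.08°C, so T = -1.8°C.
Environment:
  Environment, lower layer to 1100 m: -2.9 × 1.1 km = -3.19°C, so T = 10.81°C.
  Environment, upper layer to 1800 m: -6.4 × 0.7 km = -4.48°C, so T = 6.33°C.
T_parcel − T_env = -1.8 − 6.33 = -8.13°C

-8.13°C (parcel cooler than environment)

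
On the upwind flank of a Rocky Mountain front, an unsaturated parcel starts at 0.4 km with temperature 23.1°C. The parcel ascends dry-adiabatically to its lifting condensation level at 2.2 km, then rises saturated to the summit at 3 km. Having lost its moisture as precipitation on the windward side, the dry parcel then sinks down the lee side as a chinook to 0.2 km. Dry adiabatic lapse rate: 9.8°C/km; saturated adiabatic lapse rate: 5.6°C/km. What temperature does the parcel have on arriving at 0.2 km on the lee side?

Dry to 2200 m: -9.8 × 1.8 km = -17.64°C, so T = 5.46°C.
Saturated to 3000 m: -5.6 × 0.8 km = -4.48°C, so T = 0.98°C.
Dry descent to 200 m: +9.8 × 2.8 km = +27.44°C, so T = 28.42°C.

28.42°C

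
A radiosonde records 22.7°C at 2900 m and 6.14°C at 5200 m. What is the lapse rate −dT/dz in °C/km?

Γ = −ΔT/Δz = (22.7 − 6.14) / (5200 − 2900) m
  = 16.56°C / 2.3 km = 7.2°C/km

7.2°C/km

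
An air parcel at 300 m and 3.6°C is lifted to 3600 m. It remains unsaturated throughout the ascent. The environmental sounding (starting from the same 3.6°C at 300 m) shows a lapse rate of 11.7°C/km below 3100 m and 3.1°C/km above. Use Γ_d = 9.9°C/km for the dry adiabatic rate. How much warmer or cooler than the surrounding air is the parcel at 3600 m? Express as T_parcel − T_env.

Parcel:
  300 → 3600 m (dry, 9.9°C/km): ΔT = -9.9 × 3.3 = -32.67°C → T = -29.07°C
Environment:
  300 → 3100 m (environment, lower layer, 11.7°C/km): ΔT = -11.7 × 2.8 = -32.76°C → T = -29.16°C
  3100 → 3600 m (environment, upper layer, 3.1°C/km): ΔT = -3.1 × 0.5 = -1.55°C → T = -30.71°C
T_parcel − T_env = -29.07 − (-30.71) = +1.64°C

+1.64°C (parcel warmer than environment)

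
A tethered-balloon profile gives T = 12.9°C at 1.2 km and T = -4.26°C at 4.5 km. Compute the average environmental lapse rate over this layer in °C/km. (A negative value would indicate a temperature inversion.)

5.2°C/km

Γ = −ΔT/Δz = (12.9 − (-4.26)) / (4500 − 1200) m
  = 17.16°C / 3.3 km = 5.2°C/km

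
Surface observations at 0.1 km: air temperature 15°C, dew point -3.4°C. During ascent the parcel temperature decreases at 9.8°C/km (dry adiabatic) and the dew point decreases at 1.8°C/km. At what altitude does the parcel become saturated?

T and T_d converge at 9.8 − 1.8 = 8°C per km
Height above start = (15 − (-3.4)) / 8 = 2.3 km
LCL altitude = 100 m + 2300 m = 2400 m

2.4 km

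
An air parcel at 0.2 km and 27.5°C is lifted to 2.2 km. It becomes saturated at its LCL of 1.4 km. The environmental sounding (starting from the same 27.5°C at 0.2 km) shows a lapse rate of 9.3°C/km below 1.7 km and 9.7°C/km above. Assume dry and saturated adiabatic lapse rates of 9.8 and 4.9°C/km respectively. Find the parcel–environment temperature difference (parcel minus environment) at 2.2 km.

+3.12°C (parcel warmer than environment)

Parcel:
  From 200 m to 1400 m (dry): cools by 9.8 × 1.2 = 11.76°C, giving 15.74°C.
  From 1400 m to 2200 m (saturated): cools by 4.9 × 0.8 = 3.92°C, giving 11.82°C.
Environment:
  From 200 m to 1700 m (environment, lower layer): cools by 9.3 × 1.5 = 13.95°C, giving 13.55°C.
  From 1700 m to 2200 m (environment, upper layer): cools by 9.7 × 0.5 = 4.85°C, giving 8.7°C.
T_parcel − T_env = 11.82 − 8.7 = +3.12°C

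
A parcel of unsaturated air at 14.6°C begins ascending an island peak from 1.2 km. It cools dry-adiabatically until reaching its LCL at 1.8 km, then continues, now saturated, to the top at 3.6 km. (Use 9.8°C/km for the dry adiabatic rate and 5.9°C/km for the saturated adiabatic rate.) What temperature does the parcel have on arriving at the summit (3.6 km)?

-1.9°C

Dry to 1800 m: -9.8 × 0.6 km = -5.88°C, so T = 8.72°C.
Saturated to 3600 m: -5.9 × 1.8 km = -10.62°C, so T = -1.9°C.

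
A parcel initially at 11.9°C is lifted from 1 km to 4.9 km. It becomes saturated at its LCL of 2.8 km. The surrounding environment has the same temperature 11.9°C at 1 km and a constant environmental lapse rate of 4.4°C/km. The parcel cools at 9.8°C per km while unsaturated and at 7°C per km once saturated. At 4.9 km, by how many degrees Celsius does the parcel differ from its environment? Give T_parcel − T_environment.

Parcel:
  Dry to 2800 m: -9.8 × 1.8 km = -17.64°C, so T = -5.74°C.
  Saturated to 4900 m: -7 × 2.1 km = -14.7°C, so T = -20.44°C.
Environment:
  Environment to 4900 m: -4.4 × 3.9 km = -17.16°C, so T = -5.26°C.
T_parcel − T_env = -20.44 − (-5.26) = -15.18°C

-15.18°C (parcel cooler than environment)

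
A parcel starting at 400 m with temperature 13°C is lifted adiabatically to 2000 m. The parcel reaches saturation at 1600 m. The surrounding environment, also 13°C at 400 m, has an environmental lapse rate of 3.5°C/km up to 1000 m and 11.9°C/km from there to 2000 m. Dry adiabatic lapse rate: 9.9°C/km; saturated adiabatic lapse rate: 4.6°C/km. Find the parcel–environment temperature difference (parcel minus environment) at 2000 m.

+0.28°C (parcel warmer than environment)

Parcel:
  Dry to 1600 m: -9.9 × 1.2 km = -11.88°C, so T = 1.12°C.
  Saturated to 2000 m: -4.6 × 0.4 km = -1.84°C, so T = -0.72°C.
Environment:
  Environment, lower layer to 1000 m: -3.5 × 0.6 km = -2.1°C, so T = 10.9°C.
  Environment, upper layer to 2000 m: -11.9 × 1 km = -11.9°C, so T = -1°C.
T_parcel − T_env = -0.72 − (-1) = +0.28°C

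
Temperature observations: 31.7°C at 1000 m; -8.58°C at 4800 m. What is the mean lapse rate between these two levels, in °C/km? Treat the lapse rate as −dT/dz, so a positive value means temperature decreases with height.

Γ = −ΔT/Δz = (31.7 − (-8.58)) / (4800 − 1000) m
  = 40.28°C / 3.8 km = 10.6°C/km

10.6°C/km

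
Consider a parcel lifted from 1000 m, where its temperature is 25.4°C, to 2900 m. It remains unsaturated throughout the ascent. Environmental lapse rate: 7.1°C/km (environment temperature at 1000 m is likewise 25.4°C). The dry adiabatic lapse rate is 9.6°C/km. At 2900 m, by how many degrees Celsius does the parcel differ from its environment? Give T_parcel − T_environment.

-4.75°C (parcel cooler than environment)

Parcel:
  Dry to 2900 m: -9.6 × 1.9 km = -18.24°C, so T = 7.16°C.
Environment:
  Environment to 2900 m: -7.1 × 1.9 km = -13.49°C, so T = 11.91°C.
T_parcel − T_env = 7.16 − 11.91 = -4.75°C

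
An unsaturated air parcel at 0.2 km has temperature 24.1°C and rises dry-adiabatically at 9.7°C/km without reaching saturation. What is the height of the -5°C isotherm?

Height above start = (24.1 − (-5)) / 9.7 = 3 km
Altitude = 200 m + 3000 m = 3200 m

3.2 km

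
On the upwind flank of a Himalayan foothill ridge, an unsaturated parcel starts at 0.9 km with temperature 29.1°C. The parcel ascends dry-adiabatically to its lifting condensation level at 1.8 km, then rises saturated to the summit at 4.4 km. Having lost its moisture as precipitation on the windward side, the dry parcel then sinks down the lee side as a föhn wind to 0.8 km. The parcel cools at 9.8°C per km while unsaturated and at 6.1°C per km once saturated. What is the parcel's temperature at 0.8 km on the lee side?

Dry to 1800 m: -9.8 × 0.9 km = -8.82°C, so T = 20.28°C.
Saturated to 4400 m: -6.1 × 2.6 km = -15.86°C, so T = 4.42°C.
Dry descent to 800 m: +9.8 × 3.6 km = +35.28°C, so T = 39.7°C.

39.7°C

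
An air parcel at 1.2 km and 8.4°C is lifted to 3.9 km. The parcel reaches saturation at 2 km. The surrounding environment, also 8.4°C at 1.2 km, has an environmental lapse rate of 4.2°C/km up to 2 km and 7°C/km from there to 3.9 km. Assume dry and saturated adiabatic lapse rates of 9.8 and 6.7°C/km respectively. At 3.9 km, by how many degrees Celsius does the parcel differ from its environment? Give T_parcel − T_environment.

Parcel:
  Dry to 2000 m: -9.8 × 0.8 km = -7.84°C, so T = 0.56°C.
  Saturated to 3900 m: -6.7 × 1.9 km = -12.73°C, so T = -12.17°C.
Environment:
  Environment, lower layer to 2000 m: -4.2 × 0.8 km = -3.36°C, so T = 5.04°C.
  Environment, upper layer to 3900 m: -7 × 1.9 km = -13.3°C, so T = -8.26°C.
T_parcel − T_env = -12.17 − (-8.26) = -3.91°C

-3.91°C (parcel cooler than environment)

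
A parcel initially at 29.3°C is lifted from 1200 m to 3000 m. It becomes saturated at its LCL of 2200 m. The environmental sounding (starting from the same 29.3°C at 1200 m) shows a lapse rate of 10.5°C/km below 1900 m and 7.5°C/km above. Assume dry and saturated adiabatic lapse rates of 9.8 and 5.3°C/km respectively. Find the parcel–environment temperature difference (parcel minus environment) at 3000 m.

+1.56°C (parcel warmer than environment)

Parcel:
  1200 → 2200 m (dry, 9.8°C/km): ΔT = -9.8 × 1 = -9.8°C → T = 19.5°C
  2200 → 3000 m (saturated, 5.3°C/km): ΔT = -5.3 × 0.8 = -4.24°C → T = 15.26°C
Environment:
  1200 → 1900 m (environment, lower layer, 10.5°C/km): ΔT = -10.5 × 0.7 = -7.35°C → T = 21.95°C
  1900 → 3000 m (environment, upper layer, 7.5°C/km): ΔT = -7.5 × 1.1 = -8.25°C → T = 13.7°C
T_parcel − T_env = 15.26 − 13.7 = +1.56°C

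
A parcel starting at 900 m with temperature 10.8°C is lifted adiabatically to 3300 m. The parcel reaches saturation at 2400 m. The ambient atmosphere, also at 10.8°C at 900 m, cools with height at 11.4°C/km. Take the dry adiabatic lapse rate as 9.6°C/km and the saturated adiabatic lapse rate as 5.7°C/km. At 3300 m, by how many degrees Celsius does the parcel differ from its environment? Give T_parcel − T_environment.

+7.83°C (parcel warmer than environment)

Parcel:
  900–2400 m, dry: Δz = 1.5 km ⇒ ΔT = -14.4°C; T = -3.6°C
  2400–3300 m, saturated: Δz = 0.9 km ⇒ ΔT = -5.13°C; T = -8.73°C
Environment:
  900–3300 m, environment: Δz = 2.4 km ⇒ ΔT = -27.36°C; T = -16.56°C
T_parcel − T_env = -8.73 − (-16.56) = +7.83°C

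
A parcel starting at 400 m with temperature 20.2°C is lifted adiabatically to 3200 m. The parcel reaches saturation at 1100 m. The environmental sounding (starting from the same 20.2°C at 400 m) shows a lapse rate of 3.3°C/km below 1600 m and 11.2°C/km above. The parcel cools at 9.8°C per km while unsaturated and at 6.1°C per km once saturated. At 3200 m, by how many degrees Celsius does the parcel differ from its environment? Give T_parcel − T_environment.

+2.21°C (parcel warmer than environment)

Parcel:
  Dry to 1100 m: -9.8 × 0.7 km = -6.86°C, so T = 13.34°C.
  Saturated to 3200 m: -6.1 × 2.1 km = -12.81°C, so T = 0.53°C.
Environment:
  Environment, lower layer to 1600 m: -3.3 × 1.2 km = -3.96°C, so T = 16.24°C.
  Environment, upper layer to 3200 m: -11.2 × 1.6 km = -17.92°C, so T = -1.68°C.
T_parcel − T_env = 0.53 − (-1.68) = +2.21°C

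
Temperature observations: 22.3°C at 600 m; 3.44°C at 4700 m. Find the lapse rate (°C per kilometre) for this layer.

4.6°C/km

Γ = −ΔT/Δz = (22.3 − 3.44) / (4700 − 600) m
  = 18.86°C / 4.1 km = 4.6°C/km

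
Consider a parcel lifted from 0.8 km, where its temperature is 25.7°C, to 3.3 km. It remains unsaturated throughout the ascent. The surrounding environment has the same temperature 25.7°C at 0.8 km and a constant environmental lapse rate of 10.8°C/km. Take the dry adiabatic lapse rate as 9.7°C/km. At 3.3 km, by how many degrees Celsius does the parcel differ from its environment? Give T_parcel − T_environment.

Parcel:
  800 → 3300 m (dry, 9.7°C/km): ΔT = -9.7 × 2.5 = -24.25°C → T = 1.45°C
Environment:
  800 → 3300 m (environment, 10.8°C/km): ΔT = -10.8 × 2.5 = -27°C → T = -1.3°C
T_parcel − T_env = 1.45 − (-1.3) = +2.75°C

+2.75°C (parcel warmer than environment)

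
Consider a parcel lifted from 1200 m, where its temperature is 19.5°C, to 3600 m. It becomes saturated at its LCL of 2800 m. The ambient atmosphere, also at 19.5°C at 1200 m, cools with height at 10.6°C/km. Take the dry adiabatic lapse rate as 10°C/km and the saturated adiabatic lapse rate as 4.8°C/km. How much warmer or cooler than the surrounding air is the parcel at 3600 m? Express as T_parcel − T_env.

Parcel:
  Dry to 2800 m: -10 × 1.6 km = -16°C, so T = 3.5°C.
  Saturated to 3600 m: -4.8 × 0.8 km = -3.84°C, so T = -0.34°C.
Environment:
  Environment to 3600 m: -10.6 × 2.4 km = -25.44°C, so T = -5.94°C.
T_parcel − T_env = -0.34 − (-5.94) = +5.6°C

+5.6°C (parcel warmer than environment)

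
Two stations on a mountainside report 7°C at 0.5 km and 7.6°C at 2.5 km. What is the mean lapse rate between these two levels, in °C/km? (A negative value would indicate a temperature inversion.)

-0.3°C/km

Γ = −ΔT/Δz = (7 − 7.6) / (2500 − 500) m
  = -0.6°C / 2 km = -0.3°C/km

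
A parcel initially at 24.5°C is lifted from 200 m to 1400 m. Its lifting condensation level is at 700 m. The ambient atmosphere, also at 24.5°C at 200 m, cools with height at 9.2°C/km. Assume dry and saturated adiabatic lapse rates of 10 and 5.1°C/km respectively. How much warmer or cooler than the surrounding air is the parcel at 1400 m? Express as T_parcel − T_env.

Parcel:
  Dry to 700 m: -10 × 0.5 km = -5°C, so T = 19.5°C.
  Saturated to 1400 m: -5.1 × 0.7 km = -3.57°C, so T = 15.93°C.
Environment:
  Environment to 1400 m: -9.2 × 1.2 km = -11.04°C, so T = 13.46°C.
T_parcel − T_env = 15.93 − 13.46 = +2.47°C

+2.47°C (parcel warmer than environment)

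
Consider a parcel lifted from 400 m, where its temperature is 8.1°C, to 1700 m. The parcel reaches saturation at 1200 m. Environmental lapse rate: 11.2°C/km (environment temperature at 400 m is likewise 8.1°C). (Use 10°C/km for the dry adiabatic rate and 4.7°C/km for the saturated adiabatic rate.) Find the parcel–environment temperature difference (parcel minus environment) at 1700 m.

Parcel:
  400 → 1200 m (dry, 10°C/km): ΔT = -10 × 0.8 = -8°C → T = 0.1°C
  1200 → 1700 m (saturated, 4.7°C/km): ΔT = -4.7 × 0.5 = -2.35°C → T = -2.25°C
Environment:
  400 → 1700 m (environment, 11.2°C/km): ΔT = -11.2 × 1.3 = -14.56°C → T = -6.46°C
T_parcel − T_env = -2.25 − (-6.46) = +4.21°C

+4.21°C (parcel warmer than environment)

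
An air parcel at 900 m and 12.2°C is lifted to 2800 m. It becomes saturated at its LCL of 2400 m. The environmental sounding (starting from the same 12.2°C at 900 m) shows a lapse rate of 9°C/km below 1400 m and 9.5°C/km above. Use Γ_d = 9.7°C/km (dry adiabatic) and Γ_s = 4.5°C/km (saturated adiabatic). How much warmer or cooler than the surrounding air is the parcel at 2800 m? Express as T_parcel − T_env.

Parcel:
  From 900 m to 2400 m (dry): cools by 9.7 × 1.5 = 14.55°C, giving -2.35°C.
  From 2400 m to 2800 m (saturated): cools by 4.5 × 0.4 = 1.8°C, giving -4.15°C.
Environment:
  From 900 m to 1400 m (environment, lower layer): cools by 9 × 0.5 = 4.5°C, giving 7.7°C.
  From 1400 m to 2800 m (environment, upper layer): cools by 9.5 × 1.4 = 13.3°C, giving -5.6°C.
T_parcel − T_env = -4.15 − (-5.6) = +1.45°C

+1.45°C (parcel warmer than environment)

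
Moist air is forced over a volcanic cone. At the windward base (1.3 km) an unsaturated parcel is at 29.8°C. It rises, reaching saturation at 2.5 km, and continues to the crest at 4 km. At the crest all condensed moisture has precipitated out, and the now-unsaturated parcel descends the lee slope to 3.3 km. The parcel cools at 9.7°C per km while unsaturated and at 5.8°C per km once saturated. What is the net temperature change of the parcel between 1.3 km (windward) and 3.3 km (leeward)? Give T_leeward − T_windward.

-13.55°C

1300 → 2500 m (dry, 9.7°C/km): ΔT = -9.7 × 1.2 = -11.64°C → T = 18.16°C
2500 → 4000 m (saturated, 5.8°C/km): ΔT = -5.8 × 1.5 = -8.7°C → T = 9.46°C
4000 → 3300 m (dry descent, 9.7°C/km): ΔT = +9.7 × 0.7 = +6.79°C → T = 16.25°C
Net change vs windward start: 16.25 − 29.8 = -13.55°C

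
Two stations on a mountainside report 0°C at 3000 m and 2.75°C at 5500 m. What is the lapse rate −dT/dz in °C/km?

-1.1°C/km

Γ = −ΔT/Δz = (0 − 2.75) / (5500 − 3000) m
  = -2.75°C / 2.5 km = -1.1°C/km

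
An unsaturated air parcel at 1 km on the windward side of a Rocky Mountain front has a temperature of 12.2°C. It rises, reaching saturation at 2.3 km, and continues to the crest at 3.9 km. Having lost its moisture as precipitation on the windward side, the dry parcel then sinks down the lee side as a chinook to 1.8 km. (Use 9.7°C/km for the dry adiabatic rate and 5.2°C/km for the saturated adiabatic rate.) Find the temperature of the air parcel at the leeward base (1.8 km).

1000 → 2300 m (dry, 9.7°C/km): ΔT = -9.7 × 1.3 = -12.61°C → T = -0.41°C
2300 → 3900 m (saturated, 5.2°C/km): ΔT = -5.2 × 1.6 = -8.32°C → T = -8.73°C
3900 → 1800 m (dry descent, 9.7°C/km): ΔT = +9.7 × 2.1 = +20.37°C → T = 11.64°C

11.64°C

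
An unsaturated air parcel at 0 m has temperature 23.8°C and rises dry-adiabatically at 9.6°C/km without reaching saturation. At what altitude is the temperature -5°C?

3000 m

Height above start = (23.8 − (-5)) / 9.6 = 3 km
Altitude = 0 m + 3000 m = 3000 m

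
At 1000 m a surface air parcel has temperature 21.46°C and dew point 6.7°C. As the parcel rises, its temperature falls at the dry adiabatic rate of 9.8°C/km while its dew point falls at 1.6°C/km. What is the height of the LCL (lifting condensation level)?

2800 m

T and T_d converge at 9.8 − 1.6 = 8.2°C per km
Height above start = (21.46 − 6.7) / 8.2 = 1.8 km
LCL altitude = 1000 m + 1800 m = 2800 m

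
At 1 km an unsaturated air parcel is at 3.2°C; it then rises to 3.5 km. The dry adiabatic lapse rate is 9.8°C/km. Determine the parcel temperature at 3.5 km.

From 1000 m to 3500 m (dry adiabatic): cools by 9.8 × 2.5 = 24.5°C, giving -21.3°C.

-21.3°C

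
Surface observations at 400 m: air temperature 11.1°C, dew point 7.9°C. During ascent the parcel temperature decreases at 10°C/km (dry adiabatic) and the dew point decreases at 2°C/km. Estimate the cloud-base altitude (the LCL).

T and T_d converge at 10 − 2 = 8°C per km
Height above start = (11.1 − 7.9) / 8 = 0.4 km
LCL altitude = 400 m + 400 m = 800 m

800 m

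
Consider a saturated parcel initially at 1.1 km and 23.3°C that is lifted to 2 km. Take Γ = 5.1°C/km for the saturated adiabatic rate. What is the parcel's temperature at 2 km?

1100 → 2000 m (saturated adiabatic, 5.1°C/km): ΔT = -5.1 × 0.9 = -4.59°C → T = 18.71°C

18.71°C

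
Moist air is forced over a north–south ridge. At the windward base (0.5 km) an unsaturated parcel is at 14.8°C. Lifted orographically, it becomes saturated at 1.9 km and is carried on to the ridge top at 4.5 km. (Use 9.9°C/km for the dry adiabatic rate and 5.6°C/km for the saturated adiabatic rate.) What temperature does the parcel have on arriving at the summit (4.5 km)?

-13.62°C

500–1900 m, dry: Δz = 1.4 km ⇒ ΔT = -13.86°C; T = 0.94°C
1900–4500 m, saturated: Δz = 2.6 km ⇒ ΔT = -14.56°C; T = -13.62°C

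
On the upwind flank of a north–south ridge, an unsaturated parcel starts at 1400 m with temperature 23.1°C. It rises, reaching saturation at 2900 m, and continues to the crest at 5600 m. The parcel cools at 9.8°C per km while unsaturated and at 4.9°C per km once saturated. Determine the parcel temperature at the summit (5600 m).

1400–2900 m, dry: Δz = 1.5 km ⇒ ΔT = -14.7°C; T = 8.4°C
2900–5600 m, saturated: Δz = 2.7 km ⇒ ΔT = -13.23°C; T = -4.83°C

-4.83°C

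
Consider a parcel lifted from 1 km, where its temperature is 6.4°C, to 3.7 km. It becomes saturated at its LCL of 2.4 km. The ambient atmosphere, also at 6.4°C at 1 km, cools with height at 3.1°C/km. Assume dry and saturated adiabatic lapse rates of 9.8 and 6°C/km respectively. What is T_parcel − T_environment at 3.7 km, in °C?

-13.15°C (parcel cooler than environment)

Parcel:
  1000 → 2400 m (dry, 9.8°C/km): ΔT = -9.8 × 1.4 = -13.72°C → T = -7.32°C
  2400 → 3700 m (saturated, 6°C/km): ΔT = -6 × 1.3 = -7.8°C → T = -15.12°C
Environment:
  1000 → 3700 m (environment, 3.1°C/km): ΔT = -3.1 × 2.7 = -8.37°C → T = -1.97°C
T_parcel − T_env = -15.12 − (-1.97) = -13.15°C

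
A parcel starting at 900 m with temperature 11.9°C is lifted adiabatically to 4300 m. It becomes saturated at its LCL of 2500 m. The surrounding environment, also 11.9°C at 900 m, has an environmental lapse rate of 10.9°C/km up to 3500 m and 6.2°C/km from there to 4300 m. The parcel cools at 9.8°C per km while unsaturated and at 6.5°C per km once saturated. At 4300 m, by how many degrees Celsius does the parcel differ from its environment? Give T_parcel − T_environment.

Parcel:
  900–2500 m, dry: Δz = 1.6 km ⇒ ΔT = -15.68°C; T = -3.78°C
  2500–4300 m, saturated: Δz = 1.8 km ⇒ ΔT = -11.7°C; T = -15.48°C
Environment:
  900–3500 m, environment, lower layer: Δz = 2.6 km ⇒ ΔT = -28.34°C; T = -16.44°C
  3500–4300 m, environment, upper layer: Δz = 0.8 km ⇒ ΔT = -4.96°C; T = -21.4°C
T_parcel − T_env = -15.48 − (-21.4) = +5.92°C

+5.92°C (parcel warmer than environment)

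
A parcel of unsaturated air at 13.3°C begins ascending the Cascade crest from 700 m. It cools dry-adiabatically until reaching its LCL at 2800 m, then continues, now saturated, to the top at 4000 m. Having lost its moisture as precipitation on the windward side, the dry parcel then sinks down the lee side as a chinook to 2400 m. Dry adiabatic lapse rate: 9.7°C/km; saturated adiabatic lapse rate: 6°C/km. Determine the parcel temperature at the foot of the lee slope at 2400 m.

1.25°C

Dry to 2800 m: -9.7 × 2.1 km = -20.37°C, so T = -7.07°C.
Saturated to 4000 m: -6 × 1.2 km = -7.2°C, so T = -14.27°C.
Dry descent to 2400 m: +9.7 × 1.6 km = +15.52°C, so T = 1.25°C.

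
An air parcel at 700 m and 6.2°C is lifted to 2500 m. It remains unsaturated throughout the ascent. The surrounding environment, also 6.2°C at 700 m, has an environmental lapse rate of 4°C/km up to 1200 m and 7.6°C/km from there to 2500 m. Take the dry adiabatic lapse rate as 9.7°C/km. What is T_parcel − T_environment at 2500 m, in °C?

-5.58°C (parcel cooler than environment)

Parcel:
  700–2500 m, dry: Δz = 1.8 km ⇒ ΔT = -17.46°C; T = -11.26°C
Environment:
  700–1200 m, environment, lower layer: Δz = 0.5 km ⇒ ΔT = -2°C; T = 4.2°C
  1200–2500 m, environment, upper layer: Δz = 1.3 km ⇒ ΔT = -9.88°C; T = -5.68°C
T_parcel − T_env = -11.26 − (-5.68) = -5.58°C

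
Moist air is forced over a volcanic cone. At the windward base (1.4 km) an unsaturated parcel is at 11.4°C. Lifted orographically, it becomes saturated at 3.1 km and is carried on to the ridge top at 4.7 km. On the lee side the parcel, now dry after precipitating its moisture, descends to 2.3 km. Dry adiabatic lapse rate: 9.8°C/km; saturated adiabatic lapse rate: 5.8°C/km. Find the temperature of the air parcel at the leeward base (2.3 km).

8.98°C

1400–3100 m, dry: Δz = 1.7 km ⇒ ΔT = -16.66°C; T = -5.26°C
3100–4700 m, saturated: Δz = 1.6 km ⇒ ΔT = -9.28°C; T = -14.54°C
4700–2300 m, dry descent: Δz = 2.4 km ⇒ ΔT = +23.52°C; T = 8.98°C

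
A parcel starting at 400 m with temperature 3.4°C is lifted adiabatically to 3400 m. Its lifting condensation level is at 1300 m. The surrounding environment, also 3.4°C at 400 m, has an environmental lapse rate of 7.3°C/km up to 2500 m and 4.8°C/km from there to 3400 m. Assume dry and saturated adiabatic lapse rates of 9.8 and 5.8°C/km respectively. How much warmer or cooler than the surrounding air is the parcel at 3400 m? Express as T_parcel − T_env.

Parcel:
  400 → 1300 m (dry, 9.8°C/km): ΔT = -9.8 × 0.9 = -8.82°C → T = -5.42°C
  1300 → 3400 m (saturated, 5.8°C/km): ΔT = -5.8 × 2.1 = -12.18°C → T = -17.6°C
Environment:
  400 → 2500 m (environment, lower layer, 7.3°C/km): ΔT = -7.3 × 2.1 = -15.33°C → T = -11.93°C
  2500 → 3400 m (environment, upper layer, 4.8°C/km): ΔT = -4.8 × 0.9 = -4.32°C → T = -16.25°C
T_parcel − T_env = -17.6 − (-16.25) = -1.35°C

-1.35°C (parcel cooler than environment)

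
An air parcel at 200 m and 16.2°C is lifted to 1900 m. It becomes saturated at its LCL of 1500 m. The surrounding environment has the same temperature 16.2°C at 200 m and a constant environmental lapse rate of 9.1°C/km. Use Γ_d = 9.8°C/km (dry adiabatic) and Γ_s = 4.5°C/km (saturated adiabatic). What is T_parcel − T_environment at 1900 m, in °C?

+0.93°C (parcel warmer than environment)

Parcel:
  From 200 m to 1500 m (dry): cools by 9.8 × 1.3 = 12.74°C, giving 3.46°C.
  From 1500 m to 1900 m (saturated): cools by 4.5 × 0.4 = 1.8°C, giving 1.66°C.
Environment:
  From 200 m to 1900 m (environment): cools by 9.1 × 1.7 = 15.47°C, giving 0.73°C.
T_parcel − T_env = 1.66 − 0.73 = +0.93°C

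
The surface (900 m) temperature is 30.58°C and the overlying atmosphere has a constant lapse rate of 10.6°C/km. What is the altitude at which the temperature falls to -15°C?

5200 m

Height above start = (30.58 − (-15)) / 10.6 = 4.3 km
Altitude = 900 m + 4300 m = 5200 m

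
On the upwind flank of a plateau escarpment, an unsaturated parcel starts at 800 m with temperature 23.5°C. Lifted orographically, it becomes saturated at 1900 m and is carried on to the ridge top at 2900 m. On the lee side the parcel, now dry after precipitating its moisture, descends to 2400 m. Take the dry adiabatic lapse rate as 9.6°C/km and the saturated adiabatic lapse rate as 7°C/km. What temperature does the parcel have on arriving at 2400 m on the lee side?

10.74°C

800–1900 m, dry: Δz = 1.1 km ⇒ ΔT = -10.56°C; T = 12.94°C
1900–2900 m, saturated: Δz = 1 km ⇒ ΔT = -7°C; T = 5.94°C
2900–2400 m, dry descent: Δz = 0.5 km ⇒ ΔT = +4.8°C; T = 10.74°C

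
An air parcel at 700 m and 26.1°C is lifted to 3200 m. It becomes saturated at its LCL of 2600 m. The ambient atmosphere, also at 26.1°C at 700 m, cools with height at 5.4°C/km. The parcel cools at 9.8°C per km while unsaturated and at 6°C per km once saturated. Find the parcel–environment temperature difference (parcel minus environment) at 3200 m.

Parcel:
  700–2600 m, dry: Δz = 1.9 km ⇒ ΔT = -18.62°C; T = 7.48°C
  2600–3200 m, saturated: Δz = 0.6 km ⇒ ΔT = -3.6°C; T = 3.88°C
Environment:
  700–3200 m, environment: Δz = 2.5 km ⇒ ΔT = -13.5°C; T = 12.6°C
T_parcel − T_env = 3.88 − 12.6 = -8.72°C

-8.72°C (parcel cooler than environment)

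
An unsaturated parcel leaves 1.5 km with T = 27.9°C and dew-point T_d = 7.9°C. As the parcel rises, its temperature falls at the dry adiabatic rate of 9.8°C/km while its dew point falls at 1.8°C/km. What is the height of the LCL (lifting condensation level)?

4 km

T and T_d converge at 9.8 − 1.8 = 8°C per km
Height above start = (27.9 − 7.9) / 8 = 2.5 km
LCL altitude = 1500 m + 2500 m = 4000 m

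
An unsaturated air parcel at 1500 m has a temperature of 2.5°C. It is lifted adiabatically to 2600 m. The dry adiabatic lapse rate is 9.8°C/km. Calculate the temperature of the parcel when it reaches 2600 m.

-8.28°C

1500 → 2600 m (dry adiabatic, 9.8°C/km): ΔT = -9.8 × 1.1 = -10.78°C → T = -8.28°C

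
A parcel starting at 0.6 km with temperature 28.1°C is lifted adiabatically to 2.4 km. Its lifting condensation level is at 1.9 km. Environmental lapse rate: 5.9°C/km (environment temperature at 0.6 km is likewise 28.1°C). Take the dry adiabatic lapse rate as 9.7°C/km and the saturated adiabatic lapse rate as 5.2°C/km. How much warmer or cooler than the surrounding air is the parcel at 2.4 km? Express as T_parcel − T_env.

-4.59°C (parcel cooler than environment)

Parcel:
  From 600 m to 1900 m (dry): cools by 9.7 × 1.3 = 12.61°C, giving 15.49°C.
  From 1900 m to 2400 m (saturated): cools by 5.2 × 0.5 = 2.6°C, giving 12.89°C.
Environment:
  From 600 m to 2400 m (environment): cools by 5.9 × 1.8 = 10.62°C, giving 17.48°C.
T_parcel − T_env = 12.89 − 17.48 = -4.59°C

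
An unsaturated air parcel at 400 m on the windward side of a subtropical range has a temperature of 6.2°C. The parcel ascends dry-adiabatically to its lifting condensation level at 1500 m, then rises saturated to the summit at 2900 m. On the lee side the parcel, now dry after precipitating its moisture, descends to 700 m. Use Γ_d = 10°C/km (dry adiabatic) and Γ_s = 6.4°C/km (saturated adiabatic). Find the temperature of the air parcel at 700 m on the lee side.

From 400 m to 1500 m (dry): cools by 10 × 1.1 = 11°C, giving -4.8°C.
From 1500 m to 2900 m (saturated): cools by 6.4 × 1.4 = 8.96°C, giving -13.76°C.
From 2900 m to 700 m (dry descent): warms by 10 × 2.2 = 22°C, giving 8.24°C.

8.24°C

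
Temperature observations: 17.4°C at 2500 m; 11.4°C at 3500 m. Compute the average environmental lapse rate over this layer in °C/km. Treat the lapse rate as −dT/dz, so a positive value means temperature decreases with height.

6°C/km

Γ = −ΔT/Δz = (17.4 − 11.4) / (3500 − 2500) m
  = 6°C / 1 km = 6°C/km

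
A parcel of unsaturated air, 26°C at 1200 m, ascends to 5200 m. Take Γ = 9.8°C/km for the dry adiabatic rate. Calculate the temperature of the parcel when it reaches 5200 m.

From 1200 m to 5200 m (dry adiabatic): cools by 9.8 × 4 = 39.2°C, giving -13.2°C.

-13.2°C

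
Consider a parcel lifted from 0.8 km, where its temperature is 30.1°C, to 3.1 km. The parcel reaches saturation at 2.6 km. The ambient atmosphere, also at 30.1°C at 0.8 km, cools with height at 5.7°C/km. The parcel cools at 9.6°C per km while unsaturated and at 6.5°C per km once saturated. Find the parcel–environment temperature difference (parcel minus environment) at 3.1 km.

Parcel:
  From 800 m to 2600 m (dry): cools by 9.6 × 1.8 = 17.28°C, giving 12.82°C.
  From 2600 m to 3100 m (saturated): cools by 6.5 × 0.5 = 3.25°C, giving 9.57°C.
Environment:
  From 800 m to 3100 m (environment): cools by 5.7 × 2.3 = 13.11°C, giving 16.99°C.
T_parcel − T_env = 9.57 − 16.99 = -7.42°C

-7.42°C (parcel cooler than environment)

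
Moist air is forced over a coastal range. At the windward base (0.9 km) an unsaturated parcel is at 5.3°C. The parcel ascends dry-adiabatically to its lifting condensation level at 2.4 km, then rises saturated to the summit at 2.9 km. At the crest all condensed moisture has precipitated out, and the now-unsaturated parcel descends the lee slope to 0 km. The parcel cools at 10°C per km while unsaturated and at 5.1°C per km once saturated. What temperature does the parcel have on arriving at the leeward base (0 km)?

16.75°C

From 900 m to 2400 m (dry): cools by 10 × 1.5 = 15°C, giving -9.7°C.
From 2400 m to 2900 m (saturated): cools by 5.1 × 0.5 = 2.55°C, giving -12.25°C.
From 2900 m to 0 m (dry descent): warms by 10 × 2.9 = 29°C, giving 16.75°C.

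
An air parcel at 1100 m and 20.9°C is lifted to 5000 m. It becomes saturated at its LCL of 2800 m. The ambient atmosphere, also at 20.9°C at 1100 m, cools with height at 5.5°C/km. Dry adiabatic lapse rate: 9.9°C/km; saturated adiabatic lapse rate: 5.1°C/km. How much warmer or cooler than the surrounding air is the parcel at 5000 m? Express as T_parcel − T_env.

Parcel:
  From 1100 m to 2800 m (dry): cools by 9.9 × 1.7 = 16.83°C, giving 4.07°C.
  From 2800 m to 5000 m (saturated): cools by 5.1 × 2.2 = 11.22°C, giving -7.15°C.
Environment:
  From 1100 m to 5000 m (environment): cools by 5.5 × 3.9 = 21.45°C, giving -0.55°C.
T_parcel − T_env = -7.15 − (-0.55) = -6.6°C

-6.6°C (parcel cooler than environment)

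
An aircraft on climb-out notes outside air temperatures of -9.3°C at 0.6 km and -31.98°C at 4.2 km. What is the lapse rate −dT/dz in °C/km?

Γ = −ΔT/Δz = (-9.3 − (-31.98)) / (4200 − 600) m
  = 22.68°C / 3.6 km = 6.3°C/km

6.3°C/km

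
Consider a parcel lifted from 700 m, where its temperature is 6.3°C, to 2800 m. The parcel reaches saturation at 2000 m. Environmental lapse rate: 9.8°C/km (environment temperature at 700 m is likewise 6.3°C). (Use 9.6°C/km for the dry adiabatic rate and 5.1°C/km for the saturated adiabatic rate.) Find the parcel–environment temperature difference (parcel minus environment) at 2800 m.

Parcel:
  From 700 m to 2000 m (dry): cools by 9.6 × 1.3 = 12.48°C, giving -6.18°C.
  From 2000 m to 2800 m (saturated): cools by 5.1 × 0.8 = 4.08°C, giving -10.26°C.
Environment:
  From 700 m to 2800 m (environment): cools by 9.8 × 2.1 = 20.58°C, giving -14.28°C.
T_parcel − T_env = -10.26 − (-14.28) = +4.02°C

+4.02°C (parcel warmer than environment)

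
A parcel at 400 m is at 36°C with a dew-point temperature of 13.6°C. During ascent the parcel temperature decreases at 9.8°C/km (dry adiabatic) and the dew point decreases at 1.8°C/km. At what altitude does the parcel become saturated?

3200 m

T and T_d converge at 9.8 − 1.8 = 8°C per km
Height above start = (36 − 13.6) / 8 = 2.8 km
LCL altitude = 400 m + 2800 m = 3200 m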